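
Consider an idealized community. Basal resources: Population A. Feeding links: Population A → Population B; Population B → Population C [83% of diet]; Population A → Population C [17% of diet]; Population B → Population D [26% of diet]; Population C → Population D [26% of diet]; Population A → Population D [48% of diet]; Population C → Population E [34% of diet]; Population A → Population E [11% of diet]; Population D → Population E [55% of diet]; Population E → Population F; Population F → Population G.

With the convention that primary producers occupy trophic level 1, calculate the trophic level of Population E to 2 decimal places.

3.58

Population B: 1 + 1 = 2
Population C: 1 + (0.83×2 + 0.17×1) = 2.83
Population D: 1 + (0.26×2 + 0.26×2.83 + 0.48×1) = 2.7358
Population E: 1 + (0.34×2.83 + 0.11×1 + 0.55×2.7358) = 3.57689
Population F: 1 + 3.57689 = 4.57689
Population G: 1 + 4.57689 = 5.57689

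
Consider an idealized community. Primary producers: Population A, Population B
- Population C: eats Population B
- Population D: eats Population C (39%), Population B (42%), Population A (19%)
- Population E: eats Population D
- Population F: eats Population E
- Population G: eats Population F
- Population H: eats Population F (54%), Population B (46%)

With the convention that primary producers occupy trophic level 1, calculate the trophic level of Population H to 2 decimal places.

Population C: 1 + 1 = 2
Population D: 1 + (0.39×2 + 0.42×1 + 0.19×1) = 2.39
Population E: 1 + 2.39 = 3.39
Population F: 1 + 3.39 = 4.39
Population G: 1 + 4.39 = 5.39
Population H: 1 + (0.54×4.39 + 0.46×1) = 3.8306

3.83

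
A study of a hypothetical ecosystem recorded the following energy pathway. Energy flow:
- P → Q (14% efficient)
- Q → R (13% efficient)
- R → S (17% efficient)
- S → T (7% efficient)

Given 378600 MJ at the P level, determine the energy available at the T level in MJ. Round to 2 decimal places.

Q: 378600 × 0.14 = 53004 MJ
R: 53004 × 0.13 = 6890.52 MJ
S: 6890.52 × 0.17 = 1171.3884 MJ
T: 1171.3884 × 0.07 = 81.997188 MJ

82.00 MJ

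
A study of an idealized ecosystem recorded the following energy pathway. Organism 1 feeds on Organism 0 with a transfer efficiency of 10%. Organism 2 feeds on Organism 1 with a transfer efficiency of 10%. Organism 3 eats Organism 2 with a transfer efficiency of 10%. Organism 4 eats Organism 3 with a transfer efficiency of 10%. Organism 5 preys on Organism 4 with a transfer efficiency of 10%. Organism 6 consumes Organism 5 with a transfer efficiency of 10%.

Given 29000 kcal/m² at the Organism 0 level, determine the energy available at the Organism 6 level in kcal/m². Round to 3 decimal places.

Organism 1: 29000 × 0.1 = 2900 kcal/m²
Organism 2: 2900 × 0.1 = 290 kcal/m²
Organism 3: 290 × 0.1 = 29 kcal/m²
Organism 4: 29 × 0.1 = 2.9 kcal/m²
Organism 5: 2.9 × 0.1 = 0.29 kcal/m²
Organism 6: 0.29 × 0.1 = 0.029 kcal/m²

0.029 kcal/m²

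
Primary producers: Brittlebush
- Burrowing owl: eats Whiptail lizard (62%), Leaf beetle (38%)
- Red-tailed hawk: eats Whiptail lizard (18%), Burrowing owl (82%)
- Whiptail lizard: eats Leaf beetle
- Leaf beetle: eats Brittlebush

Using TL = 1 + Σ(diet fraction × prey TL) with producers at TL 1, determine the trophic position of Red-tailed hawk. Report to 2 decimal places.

Leaf beetle: 1 + 1 = 2
Whiptail lizard: 1 + 2 = 3
Burrowing owl: 1 + (0.62×3 + 0.38×2) = 3.62
Red-tailed hawk: 1 + (0.18×3 + 0.82×3.62) = 4.5084

4.51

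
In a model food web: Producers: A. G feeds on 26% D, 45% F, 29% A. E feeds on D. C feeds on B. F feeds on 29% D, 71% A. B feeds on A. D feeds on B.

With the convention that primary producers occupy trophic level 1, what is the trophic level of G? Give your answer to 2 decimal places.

3.23

B: 1 + 1 = 2
C: 1 + 2 = 3
D: 1 + 2 = 3
E: 1 + 3 = 4
F: 1 + (0.29×3 + 0.71×1) = 2.58
G: 1 + (0.26×3 + 0.45×2.58 + 0.29×1) = 3.231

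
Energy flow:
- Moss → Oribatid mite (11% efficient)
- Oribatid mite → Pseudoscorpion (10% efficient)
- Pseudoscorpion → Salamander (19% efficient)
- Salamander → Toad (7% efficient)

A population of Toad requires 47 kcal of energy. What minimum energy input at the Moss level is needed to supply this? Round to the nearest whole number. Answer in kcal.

321258 kcal

Cumulative transfer efficiency: 0.11 × 0.1 × 0.19 × 0.07 = 0.0001463
Moss energy = 47 / 0.0001463 = 321258 kcal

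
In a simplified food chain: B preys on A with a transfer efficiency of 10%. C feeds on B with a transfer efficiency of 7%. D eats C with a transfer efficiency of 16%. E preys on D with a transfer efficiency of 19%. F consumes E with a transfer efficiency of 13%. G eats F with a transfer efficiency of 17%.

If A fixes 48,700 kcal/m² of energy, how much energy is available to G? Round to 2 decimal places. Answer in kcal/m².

B: 48700 × 0.1 = 4870 kcal/m²
C: 4870 × 0.07 = 340.9 kcal/m²
D: 340.9 × 0.16 = 54.544 kcal/m²
E: 54.544 × 0.19 = 10.36336 kcal/m²
F: 10.36336 × 0.13 = 1.3472368 kcal/m²
G: 1.3472368 × 0.17 = 0.229030256 kcal/m²

0.23 kcal/m²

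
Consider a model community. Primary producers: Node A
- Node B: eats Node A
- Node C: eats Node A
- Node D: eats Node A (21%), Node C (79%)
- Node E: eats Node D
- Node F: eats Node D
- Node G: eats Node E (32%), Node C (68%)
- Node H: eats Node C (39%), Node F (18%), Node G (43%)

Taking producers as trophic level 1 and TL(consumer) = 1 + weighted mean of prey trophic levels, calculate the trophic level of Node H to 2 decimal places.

4.00

Node B: 1 + 1 = 2
Node C: 1 + 1 = 2
Node D: 1 + (0.21×1 + 0.79×2) = 2.79
Node E: 1 + 2.79 = 3.79
Node F: 1 + 2.79 = 3.79
Node G: 1 + (0.32×3.79 + 0.68×2) = 3.5728
Node H: 1 + (0.39×2 + 0.18×3.79 + 0.43×3.5728) = 3.998504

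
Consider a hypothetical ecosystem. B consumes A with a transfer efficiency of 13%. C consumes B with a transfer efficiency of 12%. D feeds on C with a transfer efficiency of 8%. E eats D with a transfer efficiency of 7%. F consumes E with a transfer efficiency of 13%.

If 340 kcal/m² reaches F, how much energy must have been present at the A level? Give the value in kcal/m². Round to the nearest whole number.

29938011 kcal/m²

Cumulative transfer efficiency: 0.13 × 0.12 × 0.08 × 0.07 × 0.13 = 0.0000113568
A energy = 340 / 0.0000113568 = 29938011 kcal/m²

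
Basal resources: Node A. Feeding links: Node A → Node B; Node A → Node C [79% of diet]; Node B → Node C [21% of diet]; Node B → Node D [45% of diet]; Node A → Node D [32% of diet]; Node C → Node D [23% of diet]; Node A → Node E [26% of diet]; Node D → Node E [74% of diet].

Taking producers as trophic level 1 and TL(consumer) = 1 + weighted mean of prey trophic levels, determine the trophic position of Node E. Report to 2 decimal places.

Node B: 1 + 1 = 2
Node C: 1 + (0.79×1 + 0.21×2) = 2.21
Node D: 1 + (0.45×2 + 0.32×1 + 0.23×2.21) = 2.7283
Node E: 1 + (0.26×1 + 0.74×2.7283) = 3.278942

3.28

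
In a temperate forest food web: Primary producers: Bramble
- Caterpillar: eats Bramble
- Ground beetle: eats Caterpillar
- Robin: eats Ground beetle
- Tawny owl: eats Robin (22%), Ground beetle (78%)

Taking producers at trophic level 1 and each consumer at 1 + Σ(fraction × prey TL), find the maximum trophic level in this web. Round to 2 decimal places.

4.22

Caterpillar: 1 + 1 = 2
Ground beetle: 1 + 2 = 3
Robin: 1 + 3 = 4
Tawny owl: 1 + (0.22×4 + 0.78×3) = 4.22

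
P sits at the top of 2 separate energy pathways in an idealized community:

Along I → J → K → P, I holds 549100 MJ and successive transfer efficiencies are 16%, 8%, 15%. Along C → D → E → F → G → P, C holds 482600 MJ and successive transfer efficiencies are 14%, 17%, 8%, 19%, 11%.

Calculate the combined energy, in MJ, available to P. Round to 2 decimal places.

1073.48 MJ

Via I: 549100 × 0.16 × 0.08 × 0.15 = 1054.272 MJ
Via C: 482600 × 0.14 × 0.17 × 0.08 × 0.19 × 0.11 = 19.20439136 MJ
Total at P: 1054.272 + 19.20439136 = 1073.47639136 MJ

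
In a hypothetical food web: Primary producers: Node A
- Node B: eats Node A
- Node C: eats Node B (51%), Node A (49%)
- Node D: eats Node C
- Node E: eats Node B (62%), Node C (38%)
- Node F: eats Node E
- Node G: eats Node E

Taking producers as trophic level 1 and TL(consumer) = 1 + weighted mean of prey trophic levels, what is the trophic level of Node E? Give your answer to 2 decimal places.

Node B: 1 + 1 = 2
Node C: 1 + (0.51×2 + 0.49×1) = 2.51
Node D: 1 + 2.51 = 3.51
Node E: 1 + (0.62×2 + 0.38×2.51) = 3.1938
Node F: 1 + 3.1938 = 4.1938
Node G: 1 + 3.1938 = 4.1938

3.19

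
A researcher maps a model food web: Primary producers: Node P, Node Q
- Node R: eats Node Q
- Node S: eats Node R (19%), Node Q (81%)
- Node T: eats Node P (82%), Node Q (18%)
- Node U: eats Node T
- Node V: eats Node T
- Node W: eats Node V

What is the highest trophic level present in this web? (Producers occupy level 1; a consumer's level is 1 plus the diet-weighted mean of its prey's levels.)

Node R: 1 + 1 = 2
Node S: 1 + (0.19×2 + 0.81×1) = 2.19
Node T: 1 + (0.82×1 + 0.18×1) = 2
Node U: 1 + 2 = 3
Node V: 1 + 2 = 3
Node W: 1 + 3 = 4

4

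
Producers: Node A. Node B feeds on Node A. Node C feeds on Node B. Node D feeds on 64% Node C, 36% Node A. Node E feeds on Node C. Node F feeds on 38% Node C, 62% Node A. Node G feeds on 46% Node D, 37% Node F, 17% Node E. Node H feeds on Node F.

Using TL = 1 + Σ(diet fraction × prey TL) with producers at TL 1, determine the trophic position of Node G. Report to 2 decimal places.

Node B: 1 + 1 = 2
Node C: 1 + 2 = 3
Node D: 1 + (0.64×3 + 0.36×1) = 3.28
Node E: 1 + 3 = 4
Node F: 1 + (0.38×3 + 0.62×1) = 2.76
Node G: 1 + (0.46×3.28 + 0.37×2.76 + 0.17×4) = 4.21
Node H: 1 + 2.76 = 3.76

4.21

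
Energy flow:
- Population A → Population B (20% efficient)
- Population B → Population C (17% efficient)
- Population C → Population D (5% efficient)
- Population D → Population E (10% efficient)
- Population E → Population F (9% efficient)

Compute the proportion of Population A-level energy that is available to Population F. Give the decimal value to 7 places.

Product of link efficiencies: 0.2 × 0.17 × 0.05 × 0.1 × 0.09 = 0.0000153

0.0000153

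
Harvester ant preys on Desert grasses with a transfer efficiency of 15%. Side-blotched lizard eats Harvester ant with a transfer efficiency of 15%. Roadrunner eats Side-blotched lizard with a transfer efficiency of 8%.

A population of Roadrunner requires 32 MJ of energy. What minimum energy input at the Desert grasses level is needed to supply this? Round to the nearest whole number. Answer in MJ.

Cumulative transfer efficiency: 0.15 × 0.15 × 0.08 = 0.0018
Desert grasses energy = 32 / 0.0018 = 17778 MJ

17778 MJ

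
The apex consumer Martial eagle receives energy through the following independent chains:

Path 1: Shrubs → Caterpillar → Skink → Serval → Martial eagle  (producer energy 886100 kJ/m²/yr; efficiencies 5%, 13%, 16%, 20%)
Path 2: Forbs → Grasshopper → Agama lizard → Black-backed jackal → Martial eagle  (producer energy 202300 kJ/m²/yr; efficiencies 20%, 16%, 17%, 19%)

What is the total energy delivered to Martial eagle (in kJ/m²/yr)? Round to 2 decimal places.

393.41 kJ/m²/yr

Path 1: 886100 × 0.05 × 0.13 × 0.16 × 0.2 = 184.3088 kJ/m²/yr
Path 2: 202300 × 0.2 × 0.16 × 0.17 × 0.19 = 209.09728 kJ/m²/yr
Total at Martial eagle: 184.3088 + 209.09728 = 393.40608 kJ/m²/yr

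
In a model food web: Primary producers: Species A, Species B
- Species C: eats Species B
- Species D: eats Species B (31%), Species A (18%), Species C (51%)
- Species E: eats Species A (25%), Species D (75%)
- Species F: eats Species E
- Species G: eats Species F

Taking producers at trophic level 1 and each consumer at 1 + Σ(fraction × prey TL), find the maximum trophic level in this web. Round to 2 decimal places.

5.13

Species C: 1 + 1 = 2
Species D: 1 + (0.31×1 + 0.18×1 + 0.51×2) = 2.51
Species E: 1 + (0.25×1 + 0.75×2.51) = 3.1325
Species F: 1 + 3.1325 = 4.1325
Species G: 1 + 4.1325 = 5.1325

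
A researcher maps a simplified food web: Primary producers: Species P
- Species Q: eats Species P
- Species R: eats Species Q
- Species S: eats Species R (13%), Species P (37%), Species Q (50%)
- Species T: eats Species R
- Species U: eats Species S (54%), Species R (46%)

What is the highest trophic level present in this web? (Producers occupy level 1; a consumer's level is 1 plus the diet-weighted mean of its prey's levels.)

4

Species Q: 1 + 1 = 2
Species R: 1 + 2 = 3
Species S: 1 + (0.13×3 + 0.37×1 + 0.5×2) = 2.76
Species T: 1 + 3 = 4
Species U: 1 + (0.54×2.76 + 0.46×3) = 3.8704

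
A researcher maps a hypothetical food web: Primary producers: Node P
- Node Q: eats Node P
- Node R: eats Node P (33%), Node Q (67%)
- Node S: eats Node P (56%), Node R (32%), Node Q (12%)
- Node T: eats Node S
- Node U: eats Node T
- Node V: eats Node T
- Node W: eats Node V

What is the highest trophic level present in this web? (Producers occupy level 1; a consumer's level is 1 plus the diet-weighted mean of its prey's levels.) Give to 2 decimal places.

5.65

Node Q: 1 + 1 = 2
Node R: 1 + (0.33×1 + 0.67×2) = 2.67
Node S: 1 + (0.56×1 + 0.32×2.67 + 0.12×2) = 2.6544
Node T: 1 + 2.6544 = 3.6544
Node U: 1 + 3.6544 = 4.6544
Node V: 1 + 3.6544 = 4.6544
Node W: 1 + 4.6544 = 5.6544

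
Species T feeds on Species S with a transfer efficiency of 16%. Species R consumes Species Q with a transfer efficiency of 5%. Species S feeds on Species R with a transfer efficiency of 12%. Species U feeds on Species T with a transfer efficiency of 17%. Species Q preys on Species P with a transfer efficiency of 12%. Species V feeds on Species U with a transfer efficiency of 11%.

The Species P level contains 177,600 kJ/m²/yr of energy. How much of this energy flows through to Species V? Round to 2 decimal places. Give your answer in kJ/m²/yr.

0.38 kJ/m²/yr

Species Q: 177600 × 0.12 = 21312 kJ/m²/yr
Species R: 21312 × 0.05 = 1065.6 kJ/m²/yr
Species S: 1065.6 × 0.12 = 127.872 kJ/m²/yr
Species T: 127.872 × 0.16 = 20.45952 kJ/m²/yr
Species U: 20.45952 × 0.17 = 3.4781184 kJ/m²/yr
Species V: 3.4781184 × 0.11 = 0.382593024 kJ/m²/yr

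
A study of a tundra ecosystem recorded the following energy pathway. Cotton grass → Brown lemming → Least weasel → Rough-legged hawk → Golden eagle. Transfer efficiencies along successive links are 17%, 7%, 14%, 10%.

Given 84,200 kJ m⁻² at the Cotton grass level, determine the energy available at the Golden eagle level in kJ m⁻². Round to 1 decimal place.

Brown lemming: 84200 × 0.17 = 14314 kJ m⁻²
Least weasel: 14314 × 0.07 = 1001.98 kJ m⁻²
Rough-legged hawk: 1001.98 × 0.14 = 140.2772 kJ m⁻²
Golden eagle: 140.2772 × 0.1 = 14.02772 kJ m⁻²

14.0 kJ m⁻²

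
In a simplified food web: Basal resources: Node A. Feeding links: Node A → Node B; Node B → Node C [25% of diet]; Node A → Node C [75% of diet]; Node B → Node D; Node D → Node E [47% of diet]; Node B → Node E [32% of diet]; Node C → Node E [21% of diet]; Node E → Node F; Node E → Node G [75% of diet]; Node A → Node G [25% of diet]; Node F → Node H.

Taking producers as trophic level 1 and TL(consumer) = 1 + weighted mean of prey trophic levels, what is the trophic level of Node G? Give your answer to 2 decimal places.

Node B: 1 + 1 = 2
Node C: 1 + (0.25×2 + 0.75×1) = 2.25
Node D: 1 + 2 = 3
Node E: 1 + (0.47×3 + 0.32×2 + 0.21×2.25) = 3.5225
Node F: 1 + 3.5225 = 4.5225
Node G: 1 + (0.75×3.5225 + 0.25×1) = 3.891875
Node H: 1 + 4.5225 = 5.5225

3.89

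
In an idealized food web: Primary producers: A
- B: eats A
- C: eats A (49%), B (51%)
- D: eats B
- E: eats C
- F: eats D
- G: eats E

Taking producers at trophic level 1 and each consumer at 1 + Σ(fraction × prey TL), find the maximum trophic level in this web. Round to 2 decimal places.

4.51

B: 1 + 1 = 2
C: 1 + (0.49×1 + 0.51×2) = 2.51
D: 1 + 2 = 3
E: 1 + 2.51 = 3.51
F: 1 + 3 = 4
G: 1 + 3.51 = 4.51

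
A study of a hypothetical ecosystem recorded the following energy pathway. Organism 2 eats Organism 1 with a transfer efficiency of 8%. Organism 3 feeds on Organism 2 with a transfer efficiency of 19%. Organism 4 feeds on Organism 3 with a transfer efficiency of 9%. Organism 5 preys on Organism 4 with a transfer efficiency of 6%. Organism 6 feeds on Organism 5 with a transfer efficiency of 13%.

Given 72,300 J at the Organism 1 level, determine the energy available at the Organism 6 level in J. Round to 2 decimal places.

Organism 2: 72300 × 0.08 = 5784 J
Organism 3: 5784 × 0.19 = 1098.96 J
Organism 4: 1098.96 × 0.09 = 98.9064 J
Organism 5: 98.9064 × 0.06 = 5.934384 J
Organism 6: 5.934384 × 0.13 = 0.77146992 J

0.77 J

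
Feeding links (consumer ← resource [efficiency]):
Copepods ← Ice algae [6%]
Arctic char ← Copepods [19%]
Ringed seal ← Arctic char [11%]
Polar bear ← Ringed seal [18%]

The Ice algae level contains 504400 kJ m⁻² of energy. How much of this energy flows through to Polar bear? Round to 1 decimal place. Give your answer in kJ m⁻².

113.9 kJ m⁻²

Copepods: 504400 × 0.06 = 30264 kJ m⁻²
Arctic char: 30264 × 0.19 = 5750.16 kJ m⁻²
Ringed seal: 5750.16 × 0.11 = 632.5176 kJ m⁻²
Polar bear: 632.5176 × 0.18 = 113.853168 kJ m⁻²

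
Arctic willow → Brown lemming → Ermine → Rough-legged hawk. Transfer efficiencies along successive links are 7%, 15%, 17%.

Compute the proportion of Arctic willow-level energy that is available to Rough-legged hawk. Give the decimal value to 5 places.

0.00179

Product of link efficiencies: 0.07 × 0.15 × 0.17 = 0.001785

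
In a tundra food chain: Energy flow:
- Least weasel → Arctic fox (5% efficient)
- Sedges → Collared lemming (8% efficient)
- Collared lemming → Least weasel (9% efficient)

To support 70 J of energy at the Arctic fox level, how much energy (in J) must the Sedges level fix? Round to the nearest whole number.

Cumulative transfer efficiency: 0.08 × 0.09 × 0.05 = 0.00036
Sedges energy = 70 / 0.00036 = 194444 J

194444 J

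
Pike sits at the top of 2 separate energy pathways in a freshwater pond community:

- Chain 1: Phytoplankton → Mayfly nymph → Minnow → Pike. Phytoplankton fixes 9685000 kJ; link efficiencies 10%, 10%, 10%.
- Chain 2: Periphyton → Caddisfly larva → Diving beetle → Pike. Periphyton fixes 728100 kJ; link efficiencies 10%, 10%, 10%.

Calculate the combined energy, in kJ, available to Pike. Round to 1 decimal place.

10413.1 kJ

Chain 1: 9685000 × 0.1 × 0.1 × 0.1 = 9685 kJ
Chain 2: 728100 × 0.1 × 0.1 × 0.1 = 728.1 kJ
Total at Pike: 9685 + 728.1 = 10413.1 kJ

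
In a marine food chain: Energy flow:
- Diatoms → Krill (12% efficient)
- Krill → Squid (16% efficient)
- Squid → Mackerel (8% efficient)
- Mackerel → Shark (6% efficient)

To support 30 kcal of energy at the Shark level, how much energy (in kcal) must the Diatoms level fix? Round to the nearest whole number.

325521 kcal

Cumulative transfer efficiency: 0.12 × 0.16 × 0.08 × 0.06 = 0.00009216
Diatoms energy = 30 / 0.00009216 = 325521 kcal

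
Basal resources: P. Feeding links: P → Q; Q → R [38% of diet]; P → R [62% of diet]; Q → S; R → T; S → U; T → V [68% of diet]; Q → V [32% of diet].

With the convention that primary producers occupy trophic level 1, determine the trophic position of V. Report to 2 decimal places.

Q: 1 + 1 = 2
R: 1 + (0.38×2 + 0.62×1) = 2.38
S: 1 + 2 = 3
T: 1 + 2.38 = 3.38
U: 1 + 3 = 4
V: 1 + (0.68×3.38 + 0.32×2) = 3.9384

3.94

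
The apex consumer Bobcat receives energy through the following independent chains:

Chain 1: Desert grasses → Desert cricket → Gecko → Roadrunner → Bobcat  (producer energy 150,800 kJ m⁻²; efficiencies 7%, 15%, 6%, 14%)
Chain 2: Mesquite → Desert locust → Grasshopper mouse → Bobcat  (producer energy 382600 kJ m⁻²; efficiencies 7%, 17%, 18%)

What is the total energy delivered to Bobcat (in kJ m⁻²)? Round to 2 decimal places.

Chain 1: 150800 × 0.07 × 0.15 × 0.06 × 0.14 = 13.30056 kJ m⁻²
Chain 2: 382600 × 0.07 × 0.17 × 0.18 = 819.5292 kJ m⁻²
Total at Bobcat: 13.30056 + 819.5292 = 832.82976 kJ m⁻²

832.83 kJ m⁻²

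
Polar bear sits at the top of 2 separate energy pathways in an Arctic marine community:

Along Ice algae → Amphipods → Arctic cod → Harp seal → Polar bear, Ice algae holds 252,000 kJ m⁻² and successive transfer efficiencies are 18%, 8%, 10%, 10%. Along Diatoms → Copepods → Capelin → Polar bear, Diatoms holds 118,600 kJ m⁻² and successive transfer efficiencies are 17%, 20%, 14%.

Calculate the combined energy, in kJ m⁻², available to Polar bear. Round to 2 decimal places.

600.82 kJ m⁻²

Via Ice algae: 252000 × 0.18 × 0.08 × 0.1 × 0.1 = 36.288 kJ m⁻²
Via Diatoms: 118600 × 0.17 × 0.2 × 0.14 = 564.536 kJ m⁻²
Total at Polar bear: 36.288 + 564.536 = 600.824 kJ m⁻²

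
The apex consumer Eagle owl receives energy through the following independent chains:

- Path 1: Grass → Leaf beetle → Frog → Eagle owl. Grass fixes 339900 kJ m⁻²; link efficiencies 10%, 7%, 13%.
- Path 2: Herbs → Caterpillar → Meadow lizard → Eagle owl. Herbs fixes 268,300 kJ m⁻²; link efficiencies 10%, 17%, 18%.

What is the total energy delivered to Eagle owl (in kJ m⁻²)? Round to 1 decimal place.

1130.3 kJ m⁻²

Path 1: 339900 × 0.1 × 0.07 × 0.13 = 309.309 kJ m⁻²
Path 2: 268300 × 0.1 × 0.17 × 0.18 = 820.998 kJ m⁻²
Total at Eagle owl: 309.309 + 820.998 = 1130.307 kJ m⁻²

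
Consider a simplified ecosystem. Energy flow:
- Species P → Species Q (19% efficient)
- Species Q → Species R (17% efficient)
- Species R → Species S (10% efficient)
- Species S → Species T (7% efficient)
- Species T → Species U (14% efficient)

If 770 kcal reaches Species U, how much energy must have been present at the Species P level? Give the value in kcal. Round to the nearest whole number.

Cumulative transfer efficiency: 0.19 × 0.17 × 0.1 × 0.07 × 0.14 = 0.000031654
Species P energy = 770 / 0.000031654 = 24325520 kcal

24325520 kcal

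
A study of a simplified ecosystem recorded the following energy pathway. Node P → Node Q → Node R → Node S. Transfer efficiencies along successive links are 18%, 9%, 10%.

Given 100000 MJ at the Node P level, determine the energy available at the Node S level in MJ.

162 MJ

Node Q: 100000 × 0.18 = 18000 MJ
Node R: 18000 × 0.09 = 1620 MJ
Node S: 1620 × 0.1 = 162 MJ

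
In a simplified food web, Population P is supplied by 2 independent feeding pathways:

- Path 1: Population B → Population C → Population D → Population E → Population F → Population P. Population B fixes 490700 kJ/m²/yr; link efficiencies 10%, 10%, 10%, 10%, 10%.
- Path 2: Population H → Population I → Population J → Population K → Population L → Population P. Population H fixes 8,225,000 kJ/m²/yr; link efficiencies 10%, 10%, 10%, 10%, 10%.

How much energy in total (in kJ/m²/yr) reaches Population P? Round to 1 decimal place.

87.2 kJ/m²/yr

Path 1: 490700 × 0.1 × 0.1 × 0.1 × 0.1 × 0.1 = 4.907 kJ/m²/yr
Path 2: 8225000 × 0.1 × 0.1 × 0.1 × 0.1 × 0.1 = 82.25 kJ/m²/yr
Total at Population P: 4.907 + 82.25 = 87.157 kJ/m²/yr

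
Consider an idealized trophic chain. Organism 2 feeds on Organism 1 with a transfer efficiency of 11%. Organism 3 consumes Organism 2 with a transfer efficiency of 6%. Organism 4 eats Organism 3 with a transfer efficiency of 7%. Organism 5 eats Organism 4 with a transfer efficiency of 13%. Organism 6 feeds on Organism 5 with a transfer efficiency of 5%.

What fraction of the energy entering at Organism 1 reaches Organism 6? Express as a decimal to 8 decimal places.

0.00000300

Product of link efficiencies: 0.11 × 0.06 × 0.07 × 0.13 × 0.05 = 0.000003003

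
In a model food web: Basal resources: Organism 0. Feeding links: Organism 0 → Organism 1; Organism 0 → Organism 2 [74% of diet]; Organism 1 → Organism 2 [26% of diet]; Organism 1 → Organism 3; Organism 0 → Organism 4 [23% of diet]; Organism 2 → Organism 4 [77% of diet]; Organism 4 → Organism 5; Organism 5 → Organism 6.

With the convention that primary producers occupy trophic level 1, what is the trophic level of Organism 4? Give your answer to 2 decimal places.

Organism 1: 1 + 1 = 2
Organism 2: 1 + (0.74×1 + 0.26×2) = 2.26
Organism 3: 1 + 2 = 3
Organism 4: 1 + (0.23×1 + 0.77×2.26) = 2.9702
Organism 5: 1 + 2.9702 = 3.9702
Organism 6: 1 + 3.9702 = 4.9702

2.97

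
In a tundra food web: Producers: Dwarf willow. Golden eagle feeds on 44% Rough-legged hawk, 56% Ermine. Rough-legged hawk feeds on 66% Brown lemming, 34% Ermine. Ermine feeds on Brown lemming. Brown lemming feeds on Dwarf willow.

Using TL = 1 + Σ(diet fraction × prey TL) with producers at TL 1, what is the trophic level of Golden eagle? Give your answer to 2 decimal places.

Brown lemming: 1 + 1 = 2
Ermine: 1 + 2 = 3
Rough-legged hawk: 1 + (0.66×2 + 0.34×3) = 3.34
Golden eagle: 1 + (0.44×3.34 + 0.56×3) = 4.1496

4.15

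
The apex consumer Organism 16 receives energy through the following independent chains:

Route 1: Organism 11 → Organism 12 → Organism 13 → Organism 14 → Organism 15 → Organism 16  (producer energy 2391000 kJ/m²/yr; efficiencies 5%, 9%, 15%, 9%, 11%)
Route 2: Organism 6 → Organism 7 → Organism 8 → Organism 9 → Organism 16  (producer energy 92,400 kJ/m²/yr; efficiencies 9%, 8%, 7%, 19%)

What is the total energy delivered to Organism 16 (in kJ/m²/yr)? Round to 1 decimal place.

24.8 kJ/m²/yr

Route 1: 2391000 × 0.05 × 0.09 × 0.15 × 0.09 × 0.11 = 15.9778575 kJ/m²/yr
Route 2: 92400 × 0.09 × 0.08 × 0.07 × 0.19 = 8.848224 kJ/m²/yr
Total at Organism 16: 15.9778575 + 8.848224 = 24.8260815 kJ/m²/yr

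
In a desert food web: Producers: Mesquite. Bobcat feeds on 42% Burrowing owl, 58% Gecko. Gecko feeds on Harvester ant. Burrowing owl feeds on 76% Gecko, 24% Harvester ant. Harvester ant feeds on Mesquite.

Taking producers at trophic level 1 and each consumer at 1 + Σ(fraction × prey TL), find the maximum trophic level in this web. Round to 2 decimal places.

Harvester ant: 1 + 1 = 2
Gecko: 1 + 2 = 3
Burrowing owl: 1 + (0.76×3 + 0.24×2) = 3.76
Bobcat: 1 + (0.42×3.76 + 0.58×3) = 4.3192

4.32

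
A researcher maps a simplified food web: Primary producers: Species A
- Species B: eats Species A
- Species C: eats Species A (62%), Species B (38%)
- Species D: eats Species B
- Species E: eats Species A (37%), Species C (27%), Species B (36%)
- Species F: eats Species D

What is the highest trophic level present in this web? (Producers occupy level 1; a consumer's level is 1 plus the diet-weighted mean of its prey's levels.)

4

Species B: 1 + 1 = 2
Species C: 1 + (0.62×1 + 0.38×2) = 2.38
Species D: 1 + 2 = 3
Species E: 1 + (0.37×1 + 0.27×2.38 + 0.36×2) = 2.7326
Species F: 1 + 3 = 4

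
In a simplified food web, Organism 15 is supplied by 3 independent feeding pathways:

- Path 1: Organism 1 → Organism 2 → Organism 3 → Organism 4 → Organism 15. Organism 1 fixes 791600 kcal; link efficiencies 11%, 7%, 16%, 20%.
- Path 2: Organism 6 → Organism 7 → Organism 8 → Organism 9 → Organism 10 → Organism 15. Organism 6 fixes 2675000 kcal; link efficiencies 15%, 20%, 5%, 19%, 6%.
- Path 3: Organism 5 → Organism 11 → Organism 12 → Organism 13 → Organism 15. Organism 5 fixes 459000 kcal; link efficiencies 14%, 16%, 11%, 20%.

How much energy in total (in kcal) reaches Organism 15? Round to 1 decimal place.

467.0 kcal

Path 1: 791600 × 0.11 × 0.07 × 0.16 × 0.2 = 195.05024 kcal
Path 2: 2675000 × 0.15 × 0.2 × 0.05 × 0.19 × 0.06 = 45.7425 kcal
Path 3: 459000 × 0.14 × 0.16 × 0.11 × 0.2 = 226.1952 kcal
Total at Organism 15: 195.05024 + 45.7425 + 226.1952 = 466.98794 kcal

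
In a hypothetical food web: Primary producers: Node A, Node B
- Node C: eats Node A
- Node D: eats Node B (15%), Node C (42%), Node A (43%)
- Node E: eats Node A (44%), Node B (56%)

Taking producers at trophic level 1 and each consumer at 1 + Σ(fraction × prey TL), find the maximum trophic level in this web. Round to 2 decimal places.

2.42

Node C: 1 + 1 = 2
Node D: 1 + (0.15×1 + 0.42×2 + 0.43×1) = 2.42
Node E: 1 + (0.44×1 + 0.56×1) = 2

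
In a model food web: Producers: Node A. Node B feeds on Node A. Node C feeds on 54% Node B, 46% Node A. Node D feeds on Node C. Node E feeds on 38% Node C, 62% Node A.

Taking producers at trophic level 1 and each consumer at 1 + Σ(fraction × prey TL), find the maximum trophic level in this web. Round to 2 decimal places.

Node B: 1 + 1 = 2
Node C: 1 + (0.54×2 + 0.46×1) = 2.54
Node D: 1 + 2.54 = 3.54
Node E: 1 + (0.38×2.54 + 0.62×1) = 2.5852

3.54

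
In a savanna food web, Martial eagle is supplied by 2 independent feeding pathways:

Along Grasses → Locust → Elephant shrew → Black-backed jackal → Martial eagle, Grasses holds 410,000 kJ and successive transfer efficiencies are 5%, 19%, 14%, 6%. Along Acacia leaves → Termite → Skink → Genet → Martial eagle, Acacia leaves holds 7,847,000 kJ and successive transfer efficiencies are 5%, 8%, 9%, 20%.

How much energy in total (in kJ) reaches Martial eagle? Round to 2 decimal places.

597.70 kJ

Via Grasses: 410000 × 0.05 × 0.19 × 0.14 × 0.06 = 32.718 kJ
Via Acacia leaves: 7847000 × 0.05 × 0.08 × 0.09 × 0.2 = 564.984 kJ
Total at Martial eagle: 32.718 + 564.984 = 597.702 kJ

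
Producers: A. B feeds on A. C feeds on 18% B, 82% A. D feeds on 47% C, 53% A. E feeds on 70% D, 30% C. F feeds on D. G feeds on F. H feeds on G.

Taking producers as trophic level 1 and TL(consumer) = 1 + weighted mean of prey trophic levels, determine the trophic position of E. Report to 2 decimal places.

B: 1 + 1 = 2
C: 1 + (0.18×2 + 0.82×1) = 2.18
D: 1 + (0.47×2.18 + 0.53×1) = 2.5546
E: 1 + (0.7×2.5546 + 0.3×2.18) = 3.44222
F: 1 + 2.5546 = 3.5546
G: 1 + 3.5546 = 4.5546
H: 1 + 4.5546 = 5.5546

3.44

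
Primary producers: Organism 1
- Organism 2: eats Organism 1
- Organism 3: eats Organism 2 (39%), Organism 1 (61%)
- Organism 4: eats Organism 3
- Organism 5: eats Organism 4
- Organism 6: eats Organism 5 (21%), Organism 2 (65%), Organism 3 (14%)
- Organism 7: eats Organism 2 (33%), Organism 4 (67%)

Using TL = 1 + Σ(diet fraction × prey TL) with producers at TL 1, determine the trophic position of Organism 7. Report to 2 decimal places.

3.93

Organism 2: 1 + 1 = 2
Organism 3: 1 + (0.39×2 + 0.61×1) = 2.39
Organism 4: 1 + 2.39 = 3.39
Organism 5: 1 + 3.39 = 4.39
Organism 6: 1 + (0.21×4.39 + 0.65×2 + 0.14×2.39) = 3.5565
Organism 7: 1 + (0.33×2 + 0.67×3.39) = 3.9313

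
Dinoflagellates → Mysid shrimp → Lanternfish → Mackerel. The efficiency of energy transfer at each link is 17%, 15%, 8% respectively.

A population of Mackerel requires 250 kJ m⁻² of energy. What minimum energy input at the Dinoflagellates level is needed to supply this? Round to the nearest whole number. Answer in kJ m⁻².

122549 kJ m⁻²

Cumulative transfer efficiency: 0.17 × 0.15 × 0.08 = 0.00204
Dinoflagellates energy = 250 / 0.00204 = 122549 kJ m⁻²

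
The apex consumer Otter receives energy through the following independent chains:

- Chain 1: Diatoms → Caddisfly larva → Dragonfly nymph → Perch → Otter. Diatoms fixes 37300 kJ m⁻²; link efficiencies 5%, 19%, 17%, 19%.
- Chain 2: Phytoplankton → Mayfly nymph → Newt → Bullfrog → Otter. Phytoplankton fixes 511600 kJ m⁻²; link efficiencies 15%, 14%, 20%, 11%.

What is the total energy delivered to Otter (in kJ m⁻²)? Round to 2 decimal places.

247.80 kJ m⁻²

Chain 1: 37300 × 0.05 × 0.19 × 0.17 × 0.19 = 11.445505 kJ m⁻²
Chain 2: 511600 × 0.15 × 0.14 × 0.2 × 0.11 = 236.3592 kJ m⁻²
Total at Otter: 11.445505 + 236.3592 = 247.804705 kJ m⁻²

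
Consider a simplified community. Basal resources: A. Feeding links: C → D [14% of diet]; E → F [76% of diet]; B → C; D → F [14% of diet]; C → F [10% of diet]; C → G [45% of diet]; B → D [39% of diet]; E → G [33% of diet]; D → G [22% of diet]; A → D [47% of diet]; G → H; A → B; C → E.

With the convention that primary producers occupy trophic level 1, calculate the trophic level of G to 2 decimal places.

4.26

B: 1 + 1 = 2
C: 1 + 2 = 3
D: 1 + (0.39×2 + 0.47×1 + 0.14×3) = 2.67
E: 1 + 3 = 4
F: 1 + (0.1×3 + 0.14×2.67 + 0.76×4) = 4.7138
G: 1 + (0.33×4 + 0.22×2.67 + 0.45×3) = 4.2574
H: 1 + 4.2574 = 5.2574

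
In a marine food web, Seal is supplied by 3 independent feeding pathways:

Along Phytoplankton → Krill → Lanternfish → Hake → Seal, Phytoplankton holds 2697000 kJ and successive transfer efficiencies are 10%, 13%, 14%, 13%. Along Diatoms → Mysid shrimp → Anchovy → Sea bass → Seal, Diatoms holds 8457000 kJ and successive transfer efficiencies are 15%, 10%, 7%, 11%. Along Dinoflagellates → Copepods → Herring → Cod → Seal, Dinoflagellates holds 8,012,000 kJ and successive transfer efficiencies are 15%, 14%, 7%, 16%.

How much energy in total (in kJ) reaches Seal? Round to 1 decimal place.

3499.3 kJ

Via Phytoplankton: 2697000 × 0.1 × 0.13 × 0.14 × 0.13 = 638.1102 kJ
Via Diatoms: 8457000 × 0.15 × 0.1 × 0.07 × 0.11 = 976.7835 kJ
Via Dinoflagellates: 8012000 × 0.15 × 0.14 × 0.07 × 0.16 = 1884.4224 kJ
Total at Seal: 638.1102 + 976.7835 + 1884.4224 = 3499.3161 kJ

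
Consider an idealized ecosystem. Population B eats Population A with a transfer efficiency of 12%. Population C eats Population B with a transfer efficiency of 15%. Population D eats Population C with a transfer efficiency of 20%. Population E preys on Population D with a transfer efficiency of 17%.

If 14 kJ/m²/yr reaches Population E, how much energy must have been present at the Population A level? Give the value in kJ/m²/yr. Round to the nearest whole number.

22876 kJ/m²/yr

Cumulative transfer efficiency: 0.12 × 0.15 × 0.2 × 0.17 = 0.000612
Population A energy = 14 / 0.000612 = 22876 kJ/m²/yr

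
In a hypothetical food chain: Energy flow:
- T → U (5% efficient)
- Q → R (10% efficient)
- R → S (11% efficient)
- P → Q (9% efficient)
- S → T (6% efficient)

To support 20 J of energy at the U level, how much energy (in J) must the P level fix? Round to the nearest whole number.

Cumulative transfer efficiency: 0.09 × 0.1 × 0.11 × 0.06 × 0.05 = 0.00000297
P energy = 20 / 0.00000297 = 6734007 J

6734007 J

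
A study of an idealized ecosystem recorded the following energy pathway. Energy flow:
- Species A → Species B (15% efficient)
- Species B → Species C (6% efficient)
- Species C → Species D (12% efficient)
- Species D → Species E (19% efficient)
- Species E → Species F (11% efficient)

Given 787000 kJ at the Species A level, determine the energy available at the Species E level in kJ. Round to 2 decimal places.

161.49 kJ

Species B: 787000 × 0.15 = 118050 kJ
Species C: 118050 × 0.06 = 7083 kJ
Species D: 7083 × 0.12 = 849.96 kJ
Species E: 849.96 × 0.19 = 161.4924 kJ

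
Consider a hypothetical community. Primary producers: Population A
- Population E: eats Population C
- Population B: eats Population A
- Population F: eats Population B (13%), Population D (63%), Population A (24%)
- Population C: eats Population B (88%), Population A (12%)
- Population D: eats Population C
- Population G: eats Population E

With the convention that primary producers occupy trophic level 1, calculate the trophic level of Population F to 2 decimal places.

3.94

Population B: 1 + 1 = 2
Population C: 1 + (0.88×2 + 0.12×1) = 2.88
Population D: 1 + 2.88 = 3.88
Population E: 1 + 2.88 = 3.88
Population F: 1 + (0.13×2 + 0.63×3.88 + 0.24×1) = 3.9444
Population G: 1 + 3.88 = 4.88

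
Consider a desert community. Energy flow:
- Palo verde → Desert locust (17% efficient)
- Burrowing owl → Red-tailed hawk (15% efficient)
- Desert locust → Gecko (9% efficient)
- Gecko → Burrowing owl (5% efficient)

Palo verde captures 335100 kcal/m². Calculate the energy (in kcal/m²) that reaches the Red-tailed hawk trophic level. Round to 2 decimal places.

Desert locust: 335100 × 0.17 = 56967 kcal/m²
Gecko: 56967 × 0.09 = 5127.03 kcal/m²
Burrowing owl: 5127.03 × 0.05 = 256.3515 kcal/m²
Red-tailed hawk: 256.3515 × 0.15 = 38.452725 kcal/m²

38.45 kcal/m²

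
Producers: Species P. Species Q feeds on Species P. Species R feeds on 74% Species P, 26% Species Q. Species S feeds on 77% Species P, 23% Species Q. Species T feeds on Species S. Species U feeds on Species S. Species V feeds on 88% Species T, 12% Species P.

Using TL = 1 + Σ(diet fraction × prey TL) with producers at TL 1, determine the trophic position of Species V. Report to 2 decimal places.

3.96

Species Q: 1 + 1 = 2
Species R: 1 + (0.74×1 + 0.26×2) = 2.26
Species S: 1 + (0.77×1 + 0.23×2) = 2.23
Species T: 1 + 2.23 = 3.23
Species U: 1 + 2.23 = 3.23
Species V: 1 + (0.88×3.23 + 0.12×1) = 3.9624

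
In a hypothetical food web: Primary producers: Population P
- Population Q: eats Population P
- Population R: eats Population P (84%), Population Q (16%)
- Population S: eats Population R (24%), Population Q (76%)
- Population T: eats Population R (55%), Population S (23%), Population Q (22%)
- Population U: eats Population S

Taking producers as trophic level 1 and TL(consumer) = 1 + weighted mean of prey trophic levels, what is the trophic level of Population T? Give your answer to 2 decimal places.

3.33

Population Q: 1 + 1 = 2
Population R: 1 + (0.84×1 + 0.16×2) = 2.16
Population S: 1 + (0.24×2.16 + 0.76×2) = 3.0384
Population T: 1 + (0.55×2.16 + 0.23×3.0384 + 0.22×2) = 3.326832
Population U: 1 + 3.0384 = 4.0384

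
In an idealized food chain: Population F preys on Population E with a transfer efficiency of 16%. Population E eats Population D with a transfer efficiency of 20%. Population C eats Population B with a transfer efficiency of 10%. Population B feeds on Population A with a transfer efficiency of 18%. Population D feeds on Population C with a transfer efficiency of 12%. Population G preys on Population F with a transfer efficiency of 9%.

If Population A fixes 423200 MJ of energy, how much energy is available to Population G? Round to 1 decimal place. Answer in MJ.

Population B: 423200 × 0.18 = 76176 MJ
Population C: 76176 × 0.1 = 7617.6 MJ
Population D: 7617.6 × 0.12 = 914.112 MJ
Population E: 914.112 × 0.2 = 182.8224 MJ
Population F: 182.8224 × 0.16 = 29.251584 MJ
Population G: 29.251584 × 0.09 = 2.63264256 MJ

2.6 MJ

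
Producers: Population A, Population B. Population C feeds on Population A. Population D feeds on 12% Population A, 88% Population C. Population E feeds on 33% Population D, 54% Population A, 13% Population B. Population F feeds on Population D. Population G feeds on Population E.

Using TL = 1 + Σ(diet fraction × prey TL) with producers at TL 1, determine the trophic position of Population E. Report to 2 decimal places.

2.62

Population C: 1 + 1 = 2
Population D: 1 + (0.12×1 + 0.88×2) = 2.88
Population E: 1 + (0.33×2.88 + 0.54×1 + 0.13×1) = 2.6204
Population F: 1 + 2.88 = 3.88
Population G: 1 + 2.6204 = 3.6204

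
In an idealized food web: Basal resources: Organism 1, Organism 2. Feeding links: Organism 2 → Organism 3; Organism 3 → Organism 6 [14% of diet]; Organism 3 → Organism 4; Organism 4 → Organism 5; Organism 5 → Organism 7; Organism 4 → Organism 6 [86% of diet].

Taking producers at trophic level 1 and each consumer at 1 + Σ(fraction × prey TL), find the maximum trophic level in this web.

5

Organism 3: 1 + 1 = 2
Organism 4: 1 + 2 = 3
Organism 5: 1 + 3 = 4
Organism 6: 1 + (0.86×3 + 0.14×2) = 3.86
Organism 7: 1 + 4 = 5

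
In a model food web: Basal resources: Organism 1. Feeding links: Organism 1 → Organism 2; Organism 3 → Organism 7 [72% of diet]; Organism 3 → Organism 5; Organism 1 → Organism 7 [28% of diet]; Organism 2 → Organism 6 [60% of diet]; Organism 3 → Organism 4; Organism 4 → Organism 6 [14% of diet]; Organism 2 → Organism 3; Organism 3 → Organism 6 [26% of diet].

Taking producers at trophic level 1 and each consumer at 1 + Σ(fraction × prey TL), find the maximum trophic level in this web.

4

Organism 2: 1 + 1 = 2
Organism 3: 1 + 2 = 3
Organism 4: 1 + 3 = 4
Organism 5: 1 + 3 = 4
Organism 6: 1 + (0.26×3 + 0.6×2 + 0.14×4) = 3.54
Organism 7: 1 + (0.28×1 + 0.72×3) = 3.44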